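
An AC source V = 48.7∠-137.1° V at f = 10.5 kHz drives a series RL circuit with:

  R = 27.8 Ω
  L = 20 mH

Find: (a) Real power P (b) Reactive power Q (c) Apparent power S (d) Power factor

Step 1 — Angular frequency: ω = 2π·f = 2π·1.05e+04 = 6.597e+04 rad/s.
Step 2 — Component impedances:
  R: Z = R = 27.8 Ω
  L: Z = jωL = j·6.597e+04·0.02 = 0 + j1319 Ω
Step 3 — Series combination: Z_total = R + L = 27.8 + j1319 Ω = 1320∠88.8° Ω.
Step 4 — Source phasor: V = 48.7∠-137.1° V = -35.67 - j33.15 V.
Step 5 — Current: I = V / Z = -0.02568 + j0.0265 A = 0.0369∠134.1° A.
Step 6 — Complex power: S = V·I* = 0.03785 + j1.797 VA.
Step 7 — Real power: P = Re(S) = 0.03785 W.
Step 8 — Reactive power: Q = Im(S) = 1.797 VAR.
Step 9 — Apparent power: |S| = 1.797 VA.
Step 10 — Power factor: PF = P/|S| = 0.02106 (lagging).

(a) P = 0.03785 W  (b) Q = 1.797 VAR  (c) S = 1.797 VA  (d) PF = 0.02106 (lagging)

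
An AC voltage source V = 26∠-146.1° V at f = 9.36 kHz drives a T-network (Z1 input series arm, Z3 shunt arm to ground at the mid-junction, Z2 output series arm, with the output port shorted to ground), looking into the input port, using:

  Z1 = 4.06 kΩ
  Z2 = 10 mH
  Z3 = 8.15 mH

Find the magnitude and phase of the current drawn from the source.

Step 1 — Angular frequency: ω = 2π·f = 2π·9360 = 5.881e+04 rad/s.
Step 2 — Component impedances:
  Z1: Z = R = 4060 Ω
  Z2: Z = jωL = j·5.881e+04·0.01 = 0 + j588.1 Ω
  Z3: Z = jωL = j·5.881e+04·0.00815 = 0 + j479.3 Ω
Step 3 — With the output port shorted to ground, the output series arm Z2 runs from the junction to ground; the shunt arm Z3 also runs from the junction to ground. They appear in parallel: Z3 || Z2 = 0 + j264.1 Ω.
Step 4 — Series with input arm Z1: Z_in = Z1 + (Z3 || Z2) = 4060 + j264.1 Ω = 4069∠3.7° Ω.
Step 5 — Source phasor: V = 26∠-146.1° V = -21.58 - j14.5 V.
Step 6 — Ohm's law: I = V / Z_total = (-21.58 - j14.5) / (4060 + j264.1) = -0.005524 - j0.003212 A.
Step 7 — Convert to polar: |I| = 0.00639 A, ∠I = -149.8°.

I = 0.00639∠-149.8° A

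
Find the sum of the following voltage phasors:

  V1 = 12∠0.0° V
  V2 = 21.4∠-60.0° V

Step 1 — Convert each phasor to rectangular form:
  V1 = 12·(cos(0.0°) + j·sin(0.0°)) = 12 V
  V2 = 21.4·(cos(-60.0°) + j·sin(-60.0°)) = 10.7 - j18.53 V
Step 2 — Sum components: V_total = 22.7 - j18.53 V.
Step 3 — Convert to polar: |V_total| = 29.3 V, ∠V_total = -39.2°.

V_total = 29.3∠-39.2° V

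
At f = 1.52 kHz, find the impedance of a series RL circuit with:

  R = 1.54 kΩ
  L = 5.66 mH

Step 1 — Angular frequency: ω = 2π·f = 2π·1520 = 9550 rad/s.
Step 2 — Component impedances:
  R: Z = R = 1540 Ω
  L: Z = jωL = j·9550·0.00566 = 0 + j54.06 Ω
Step 3 — Series combination: Z_total = R + L = 1540 + j54.06 Ω = 1541∠2.0° Ω.

Z = 1540 + j54.06 Ω = 1541∠2.0° Ω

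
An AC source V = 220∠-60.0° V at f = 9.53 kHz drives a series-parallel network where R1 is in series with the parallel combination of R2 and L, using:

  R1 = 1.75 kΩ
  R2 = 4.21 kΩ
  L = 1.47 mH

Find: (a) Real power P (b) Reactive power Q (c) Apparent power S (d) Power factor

Step 1 — Angular frequency: ω = 2π·f = 2π·9530 = 5.988e+04 rad/s.
Step 2 — Component impedances:
  R1: Z = R = 1750 Ω
  R2: Z = R = 4210 Ω
  L: Z = jωL = j·5.988e+04·0.00147 = 0 + j88.02 Ω
Step 3 — Parallel branch: R2 || L = 1/(1/R2 + 1/L) = 1.84 + j87.98 Ω.
Step 4 — Series with R1: Z_total = R1 + (R2 || L) = 1752 + j87.98 Ω = 1754∠2.9° Ω.
Step 5 — Source phasor: V = 220∠-60.0° V = 110 - j190.5 V.
Step 6 — Current: I = V / Z = 0.05718 - j0.1116 A = 0.1254∠-62.9° A.
Step 7 — Complex power: S = V·I* = 27.56 + j1.384 VA.
Step 8 — Real power: P = Re(S) = 27.56 W.
Step 9 — Reactive power: Q = Im(S) = 1.384 VAR.
Step 10 — Apparent power: |S| = 27.59 VA.
Step 11 — Power factor: PF = P/|S| = 0.9987 (lagging).

(a) P = 27.56 W  (b) Q = 1.384 VAR  (c) S = 27.59 VA  (d) PF = 0.9987 (lagging)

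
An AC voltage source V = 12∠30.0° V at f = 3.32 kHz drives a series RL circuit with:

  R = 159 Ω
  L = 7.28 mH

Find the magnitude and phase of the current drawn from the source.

Step 1 — Angular frequency: ω = 2π·f = 2π·3320 = 2.086e+04 rad/s.
Step 2 — Component impedances:
  R: Z = R = 159 Ω
  L: Z = jωL = j·2.086e+04·0.00728 = 0 + j151.9 Ω
Step 3 — Series combination: Z_total = R + L = 159 + j151.9 Ω = 219.9∠43.7° Ω.
Step 4 — Source phasor: V = 12∠30.0° V = 10.39 + j6 V.
Step 5 — Ohm's law: I = V / Z_total = (10.39 + j6) / (159 + j151.9) = 0.05303 - j0.01291 A.
Step 6 — Convert to polar: |I| = 0.05458 A, ∠I = -13.7°.

I = 0.05458∠-13.7° A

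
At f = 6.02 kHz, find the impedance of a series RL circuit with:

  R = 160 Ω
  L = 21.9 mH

Step 1 — Angular frequency: ω = 2π·f = 2π·6020 = 3.782e+04 rad/s.
Step 2 — Component impedances:
  R: Z = R = 160 Ω
  L: Z = jωL = j·3.782e+04·0.0219 = 0 + j828.4 Ω
Step 3 — Series combination: Z_total = R + L = 160 + j828.4 Ω = 843.7∠79.1° Ω.

Z = 160 + j828.4 Ω = 843.7∠79.1° Ω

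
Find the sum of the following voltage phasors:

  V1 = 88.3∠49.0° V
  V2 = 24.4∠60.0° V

Step 1 — Convert each phasor to rectangular form:
  V1 = 88.3·(cos(49.0°) + j·sin(49.0°)) = 57.93 + j66.64 V
  V2 = 24.4·(cos(60.0°) + j·sin(60.0°)) = 12.2 + j21.13 V
Step 2 — Sum components: V_total = 70.13 + j87.77 V.
Step 3 — Convert to polar: |V_total| = 112.3 V, ∠V_total = 51.4°.

V_total = 112.3∠51.4° V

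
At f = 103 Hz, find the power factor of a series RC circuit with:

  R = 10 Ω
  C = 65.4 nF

Step 1 — Angular frequency: ω = 2π·f = 2π·103 = 647.2 rad/s.
Step 2 — Component impedances:
  R: Z = R = 10 Ω
  C: Z = 1/(jωC) = -j/(ω·C) = 0 - j2.363e+04 Ω
Step 3 — Series combination: Z_total = R + C = 10 - j2.363e+04 Ω = 2.363e+04∠-90.0° Ω.
Step 4 — Power factor: PF = cos(φ) = Re(Z)/|Z| = 10/2.363e+04 = 0.0004232.
Step 5 — Type: Im(Z) = -2.363e+04 ⇒ leading (phase φ = -90.0°).

PF = 0.0004232 (leading, φ = -90.0°)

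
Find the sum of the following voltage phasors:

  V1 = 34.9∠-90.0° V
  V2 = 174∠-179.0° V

Step 1 — Convert each phasor to rectangular form:
  V1 = 34.9·(cos(-90.0°) + j·sin(-90.0°)) = 0 - j34.9 V
  V2 = 174·(cos(-179.0°) + j·sin(-179.0°)) = -174 - j3.037 V
Step 2 — Sum components: V_total = -174 - j37.94 V.
Step 3 — Convert to polar: |V_total| = 178.1 V, ∠V_total = -167.7°.

V_total = 178.1∠-167.7° V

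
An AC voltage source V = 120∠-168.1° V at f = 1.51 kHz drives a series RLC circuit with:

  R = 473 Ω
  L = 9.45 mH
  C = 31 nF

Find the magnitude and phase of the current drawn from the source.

Step 1 — Angular frequency: ω = 2π·f = 2π·1510 = 9488 rad/s.
Step 2 — Component impedances:
  R: Z = R = 473 Ω
  L: Z = jωL = j·9488·0.00945 = 0 + j89.66 Ω
  C: Z = 1/(jωC) = -j/(ω·C) = 0 - j3400 Ω
Step 3 — Series combination: Z_total = R + L + C = 473 - j3310 Ω = 3344∠-81.9° Ω.
Step 4 — Source phasor: V = 120∠-168.1° V = -117.4 - j24.74 V.
Step 5 — Ohm's law: I = V / Z_total = (-117.4 - j24.74) / (473 - j3310) = 0.002358 - j0.03581 A.
Step 6 — Convert to polar: |I| = 0.03589 A, ∠I = -86.2°.

I = 0.03589∠-86.2° A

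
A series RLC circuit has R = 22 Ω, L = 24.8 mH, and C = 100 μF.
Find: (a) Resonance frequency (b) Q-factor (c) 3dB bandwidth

Step 1 — Resonance condition Im(Z)=0 gives ω₀ = 1/√(LC).
Step 2 — ω₀ = 1/√(0.0248·0.0001) = 635 rad/s.
Step 3 — f₀ = ω₀/(2π) = 101.1 Hz.
Step 4 — Series Q: Q = ω₀L/R = 635·0.0248/22 = 0.7158.
Step 5 — 3dB bandwidth: Δω = ω₀/Q = 887.1 rad/s; BW = Δω/(2π) = 141.2 Hz.

(a) f₀ = 101.1 Hz  (b) Q = 0.7158  (c) BW = 141.2 Hz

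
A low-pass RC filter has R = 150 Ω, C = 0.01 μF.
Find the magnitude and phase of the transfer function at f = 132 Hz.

Step 1 — Angular frequency: ω = 2π·132 = 829.4 rad/s.
Step 2 — Transfer function: H(jω) = 1/(1 + jωRC).
Step 3 — Denominator: 1 + jωRC = 1 + j·829.4·150·1e-08 = 1 + j0.001244.
Step 4 — H = 1 - j0.001244.
Step 5 — Magnitude: |H| = 1 (-0.0 dB); phase: φ = -0.1°.

|H| = 1 (-0.0 dB), φ = -0.1°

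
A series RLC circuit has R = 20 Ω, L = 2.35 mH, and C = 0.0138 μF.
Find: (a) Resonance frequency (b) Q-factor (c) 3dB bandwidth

Step 1 — Resonance condition Im(Z)=0 gives ω₀ = 1/√(LC).
Step 2 — ω₀ = 1/√(0.00235·1.38e-08) = 1.756e+05 rad/s.
Step 3 — f₀ = ω₀/(2π) = 2.795e+04 Hz.
Step 4 — Series Q: Q = ω₀L/R = 1.756e+05·0.00235/20 = 20.63.
Step 5 — 3dB bandwidth: Δω = ω₀/Q = 8511 rad/s; BW = Δω/(2π) = 1355 Hz.

(a) f₀ = 2.795e+04 Hz  (b) Q = 20.63  (c) BW = 1355 Hz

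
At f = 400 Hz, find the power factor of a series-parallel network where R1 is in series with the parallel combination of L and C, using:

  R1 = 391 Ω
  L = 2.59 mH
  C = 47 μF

Step 1 — Angular frequency: ω = 2π·f = 2π·400 = 2513 rad/s.
Step 2 — Component impedances:
  R1: Z = R = 391 Ω
  L: Z = jωL = j·2513·0.00259 = 0 + j6.509 Ω
  C: Z = 1/(jωC) = -j/(ω·C) = 0 - j8.466 Ω
Step 3 — Parallel branch: L || C = 1/(1/L + 1/C) = 0 + j28.17 Ω.
Step 4 — Series with R1: Z_total = R1 + (L || C) = 391 + j28.17 Ω = 392∠4.1° Ω.
Step 5 — Power factor: PF = cos(φ) = Re(Z)/|Z| = 391/392 = 0.9974.
Step 6 — Type: Im(Z) = 28.17 ⇒ lagging (phase φ = 4.1°).

PF = 0.9974 (lagging, φ = 4.1°)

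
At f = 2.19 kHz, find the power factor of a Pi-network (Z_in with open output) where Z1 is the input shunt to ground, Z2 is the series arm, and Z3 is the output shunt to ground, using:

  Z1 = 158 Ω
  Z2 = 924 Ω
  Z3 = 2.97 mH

Step 1 — Angular frequency: ω = 2π·f = 2π·2190 = 1.376e+04 rad/s.
Step 2 — Component impedances:
  Z1: Z = R = 158 Ω
  Z2: Z = R = 924 Ω
  Z3: Z = jωL = j·1.376e+04·0.00297 = 0 + j40.87 Ω
Step 3 — With open output, the series arm Z2 and the output shunt Z3 appear in series to ground: Z2 + Z3 = 924 + j40.87 Ω.
Step 4 — Parallel with input shunt Z1: Z_in = Z1 || (Z2 + Z3) = 135 + j0.8702 Ω = 135∠0.4° Ω.
Step 5 — Power factor: PF = cos(φ) = Re(Z)/|Z| = 135/135 = 1.
Step 6 — Type: Im(Z) = 0.8702 ⇒ lagging (phase φ = 0.4°).

PF = 1 (lagging, φ = 0.4°)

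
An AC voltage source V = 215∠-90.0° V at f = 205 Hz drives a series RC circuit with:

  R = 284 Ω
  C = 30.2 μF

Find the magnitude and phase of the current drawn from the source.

Step 1 — Angular frequency: ω = 2π·f = 2π·205 = 1288 rad/s.
Step 2 — Component impedances:
  R: Z = R = 284 Ω
  C: Z = 1/(jωC) = -j/(ω·C) = 0 - j25.71 Ω
Step 3 — Series combination: Z_total = R + C = 284 - j25.71 Ω = 285.2∠-5.2° Ω.
Step 4 — Source phasor: V = 215∠-90.0° V = 0 - j215 V.
Step 5 — Ohm's law: I = V / Z_total = (0 - j215) / (284 - j25.71) = 0.06797 - j0.7509 A.
Step 6 — Convert to polar: |I| = 0.754 A, ∠I = -84.8°.

I = 0.754∠-84.8° A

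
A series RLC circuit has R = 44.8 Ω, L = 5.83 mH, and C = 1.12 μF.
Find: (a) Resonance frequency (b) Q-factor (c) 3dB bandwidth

Step 1 — Resonance: ω₀ = 1/√(LC) = 1/√(0.00583·1.12e-06) = 1.238e+04 rad/s.
Step 2 — f₀ = ω₀/(2π) = 1970 Hz.
Step 3 — Series Q: Q = ω₀L/R = 1.238e+04·0.00583/44.8 = 1.61.
Step 4 — Bandwidth: Δω = ω₀/Q = 7684 rad/s; BW = Δω/(2π) = 1223 Hz.

(a) f₀ = 1970 Hz  (b) Q = 1.61  (c) BW = 1223 Hz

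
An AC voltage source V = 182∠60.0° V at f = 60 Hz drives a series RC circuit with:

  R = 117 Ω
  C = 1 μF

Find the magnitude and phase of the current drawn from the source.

Step 1 — Angular frequency: ω = 2π·f = 2π·60 = 377 rad/s.
Step 2 — Component impedances:
  R: Z = R = 117 Ω
  C: Z = 1/(jωC) = -j/(ω·C) = 0 - j2653 Ω
Step 3 — Series combination: Z_total = R + C = 117 - j2653 Ω = 2655∠-87.5° Ω.
Step 4 — Source phasor: V = 182∠60.0° V = 91 + j157.6 V.
Step 5 — Ohm's law: I = V / Z_total = (91 + j157.6) / (117 - j2653) = -0.05779 + j0.03686 A.
Step 6 — Convert to polar: |I| = 0.06855 A, ∠I = 147.5°.

I = 0.06855∠147.5° A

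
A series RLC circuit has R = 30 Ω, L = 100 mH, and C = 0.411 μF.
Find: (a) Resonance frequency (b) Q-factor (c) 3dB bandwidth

Step 1 — Resonance condition Im(Z)=0 gives ω₀ = 1/√(LC).
Step 2 — ω₀ = 1/√(0.1·4.11e-07) = 4933 rad/s.
Step 3 — f₀ = ω₀/(2π) = 785.1 Hz.
Step 4 — Series Q: Q = ω₀L/R = 4933·0.1/30 = 16.44.
Step 5 — 3dB bandwidth: Δω = ω₀/Q = 300 rad/s; BW = Δω/(2π) = 47.75 Hz.

(a) f₀ = 785.1 Hz  (b) Q = 16.44  (c) BW = 47.75 Hz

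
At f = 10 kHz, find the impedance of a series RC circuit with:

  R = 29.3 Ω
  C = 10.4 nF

Step 1 — Angular frequency: ω = 2π·f = 2π·1e+04 = 6.283e+04 rad/s.
Step 2 — Component impedances:
  R: Z = R = 29.3 Ω
  C: Z = 1/(jωC) = -j/(ω·C) = 0 - j1530 Ω
Step 3 — Series combination: Z_total = R + C = 29.3 - j1530 Ω = 1531∠-88.9° Ω.

Z = 29.3 - j1530 Ω = 1531∠-88.9° Ω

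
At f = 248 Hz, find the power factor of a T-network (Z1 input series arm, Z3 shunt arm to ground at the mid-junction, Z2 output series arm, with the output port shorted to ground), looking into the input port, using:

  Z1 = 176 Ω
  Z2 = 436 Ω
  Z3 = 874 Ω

Step 1 — Angular frequency: ω = 2π·f = 2π·248 = 1558 rad/s.
Step 2 — Component impedances:
  Z1: Z = R = 176 Ω
  Z2: Z = R = 436 Ω
  Z3: Z = R = 874 Ω
Step 3 — With the output port shorted to ground, the output series arm Z2 runs from the junction to ground; the shunt arm Z3 also runs from the junction to ground. They appear in parallel: Z3 || Z2 = 290.9 Ω.
Step 4 — Series with input arm Z1: Z_in = Z1 + (Z3 || Z2) = 466.9 Ω = 466.9∠0.0° Ω.
Step 5 — Power factor: PF = cos(φ) = Re(Z)/|Z| = 466.9/466.9 = 1.
Step 6 — Type: Im(Z) = 0 ⇒ unity (phase φ = 0.0°).

PF = 1 (unity, φ = 0.0°)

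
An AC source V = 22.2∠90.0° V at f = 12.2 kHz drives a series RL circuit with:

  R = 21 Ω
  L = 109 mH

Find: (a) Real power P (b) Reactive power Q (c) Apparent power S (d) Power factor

Step 1 — Angular frequency: ω = 2π·f = 2π·1.22e+04 = 7.665e+04 rad/s.
Step 2 — Component impedances:
  R: Z = R = 21 Ω
  L: Z = jωL = j·7.665e+04·0.109 = 0 + j8355 Ω
Step 3 — Series combination: Z_total = R + L = 21 + j8355 Ω = 8355∠89.9° Ω.
Step 4 — Source phasor: V = 22.2∠90.0° V = 0 + j22.2 V.
Step 5 — Current: I = V / Z = 0.002657 + j6.678e-06 A = 0.002657∠0.1° A.
Step 6 — Complex power: S = V·I* = 0.0001482 + j0.05898 VA.
Step 7 — Real power: P = Re(S) = 0.0001482 W.
Step 8 — Reactive power: Q = Im(S) = 0.05898 VAR.
Step 9 — Apparent power: |S| = 0.05898 VA.
Step 10 — Power factor: PF = P/|S| = 0.002513 (lagging).

(a) P = 0.0001482 W  (b) Q = 0.05898 VAR  (c) S = 0.05898 VA  (d) PF = 0.002513 (lagging)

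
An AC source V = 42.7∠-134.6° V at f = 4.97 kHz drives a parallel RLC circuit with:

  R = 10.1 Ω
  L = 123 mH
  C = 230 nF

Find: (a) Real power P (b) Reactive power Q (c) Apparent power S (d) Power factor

Step 1 — Angular frequency: ω = 2π·f = 2π·4970 = 3.123e+04 rad/s.
Step 2 — Component impedances:
  R: Z = R = 10.1 Ω
  L: Z = jωL = j·3.123e+04·0.123 = 0 + j3841 Ω
  C: Z = 1/(jωC) = -j/(ω·C) = 0 - j139.2 Ω
Step 3 — Parallel combination: 1/Z_total = 1/R + 1/L + 1/C; Z_total = 10.05 - j0.7027 Ω = 10.08∠-4.0° Ω.
Step 4 — Source phasor: V = 42.7∠-134.6° V = -29.98 - j30.4 V.
Step 5 — Current: I = V / Z = -2.758 - j3.218 A = 4.238∠-130.6° A.
Step 6 — Complex power: S = V·I* = 180.5 - j12.62 VA.
Step 7 — Real power: P = Re(S) = 180.5 W.
Step 8 — Reactive power: Q = Im(S) = -12.62 VAR.
Step 9 — Apparent power: |S| = 181 VA.
Step 10 — Power factor: PF = P/|S| = 0.9976 (leading).

(a) P = 180.5 W  (b) Q = -12.62 VAR  (c) S = 181 VA  (d) PF = 0.9976 (leading)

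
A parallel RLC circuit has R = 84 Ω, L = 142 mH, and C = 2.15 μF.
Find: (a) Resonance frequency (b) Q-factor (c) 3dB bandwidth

Step 1 — Resonance: ω₀ = 1/√(LC) = 1/√(0.142·2.15e-06) = 1810 rad/s.
Step 2 — f₀ = ω₀/(2π) = 288 Hz.
Step 3 — Parallel Q: Q = R/(ω₀L) = 84/(1810·0.142) = 0.3269.
Step 4 — Bandwidth: Δω = ω₀/Q = 5537 rad/s; BW = Δω/(2π) = 881.3 Hz.

(a) f₀ = 288 Hz  (b) Q = 0.3269  (c) BW = 881.3 Hz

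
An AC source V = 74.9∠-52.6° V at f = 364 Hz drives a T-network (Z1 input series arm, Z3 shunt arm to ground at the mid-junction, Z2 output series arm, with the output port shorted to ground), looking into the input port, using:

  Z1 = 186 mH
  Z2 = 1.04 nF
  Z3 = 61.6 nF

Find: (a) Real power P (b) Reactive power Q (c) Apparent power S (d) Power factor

Step 1 — Angular frequency: ω = 2π·f = 2π·364 = 2287 rad/s.
Step 2 — Component impedances:
  Z1: Z = jωL = j·2287·0.186 = 0 + j425.4 Ω
  Z2: Z = 1/(jωC) = -j/(ω·C) = 0 - j4.204e+05 Ω
  Z3: Z = 1/(jωC) = -j/(ω·C) = 0 - j7098 Ω
Step 3 — With the output port shorted to ground, the output series arm Z2 runs from the junction to ground; the shunt arm Z3 also runs from the junction to ground. They appear in parallel: Z3 || Z2 = 0 - j6980 Ω.
Step 4 — Series with input arm Z1: Z_in = Z1 + (Z3 || Z2) = 0 - j6555 Ω = 6555∠-90.0° Ω.
Step 5 — Source phasor: V = 74.9∠-52.6° V = 45.49 - j59.5 V.
Step 6 — Current: I = V / Z = 0.009078 + j0.00694 A = 0.01143∠37.4° A.
Step 7 — Complex power: S = V·I* = 0 - j0.8559 VA.
Step 8 — Real power: P = Re(S) = 0 W.
Step 9 — Reactive power: Q = Im(S) = -0.8559 VAR.
Step 10 — Apparent power: |S| = 0.8559 VA.
Step 11 — Power factor: PF = P/|S| = 0 (leading).

(a) P = 0 W  (b) Q = -0.8559 VAR  (c) S = 0.8559 VA  (d) PF = 0 (leading)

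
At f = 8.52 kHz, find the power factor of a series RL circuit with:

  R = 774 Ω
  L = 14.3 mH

Step 1 — Angular frequency: ω = 2π·f = 2π·8520 = 5.353e+04 rad/s.
Step 2 — Component impedances:
  R: Z = R = 774 Ω
  L: Z = jωL = j·5.353e+04·0.0143 = 0 + j765.5 Ω
Step 3 — Series combination: Z_total = R + L = 774 + j765.5 Ω = 1089∠44.7° Ω.
Step 4 — Power factor: PF = cos(φ) = Re(Z)/|Z| = 774/1088.6 = 0.711.
Step 5 — Type: Im(Z) = 765.5 ⇒ lagging (phase φ = 44.7°).

PF = 0.711 (lagging, φ = 44.7°)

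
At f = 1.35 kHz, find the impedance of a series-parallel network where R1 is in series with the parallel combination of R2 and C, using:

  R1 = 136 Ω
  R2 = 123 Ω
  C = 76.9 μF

Step 1 — Angular frequency: ω = 2π·f = 2π·1350 = 8482 rad/s.
Step 2 — Component impedances:
  R1: Z = R = 136 Ω
  R2: Z = R = 123 Ω
  C: Z = 1/(jωC) = -j/(ω·C) = 0 - j1.533 Ω
Step 3 — Parallel branch: R2 || C = 1/(1/R2 + 1/C) = 0.01911 - j1.533 Ω.
Step 4 — Series with R1: Z_total = R1 + (R2 || C) = 136 - j1.533 Ω = 136∠-0.6° Ω.

Z = 136 - j1.533 Ω = 136∠-0.6° Ω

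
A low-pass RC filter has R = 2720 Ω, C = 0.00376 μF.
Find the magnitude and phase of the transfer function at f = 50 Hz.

Step 1 — Angular frequency: ω = 2π·50 = 314.2 rad/s.
Step 2 — Transfer function: H(jω) = 1/(1 + jωRC).
Step 3 — Denominator: 1 + jωRC = 1 + j·314.2·2720·3.76e-09 = 1 + j0.003213.
Step 4 — H = 1 - j0.003213.
Step 5 — Magnitude: |H| = 1 (-0.0 dB); phase: φ = -0.2°.

|H| = 1 (-0.0 dB), φ = -0.2°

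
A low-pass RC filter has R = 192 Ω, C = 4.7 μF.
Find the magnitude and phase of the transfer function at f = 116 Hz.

Step 1 — Angular frequency: ω = 2π·116 = 728.8 rad/s.
Step 2 — Transfer function: H(jω) = 1/(1 + jωRC).
Step 3 — Denominator: 1 + jωRC = 1 + j·728.8·192·4.7e-06 = 1 + j0.6577.
Step 4 — H = 0.698 - j0.4591.
Step 5 — Magnitude: |H| = 0.8355 (-1.6 dB); phase: φ = -33.3°.

|H| = 0.8355 (-1.6 dB), φ = -33.3°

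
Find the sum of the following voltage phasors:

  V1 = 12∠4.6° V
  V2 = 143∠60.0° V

Step 1 — Convert each phasor to rectangular form:
  V1 = 12·(cos(4.6°) + j·sin(4.6°)) = 11.96 + j0.9624 V
  V2 = 143·(cos(60.0°) + j·sin(60.0°)) = 71.5 + j123.8 V
Step 2 — Sum components: V_total = 83.46 + j124.8 V.
Step 3 — Convert to polar: |V_total| = 150.1 V, ∠V_total = 56.2°.

V_total = 150.1∠56.2° V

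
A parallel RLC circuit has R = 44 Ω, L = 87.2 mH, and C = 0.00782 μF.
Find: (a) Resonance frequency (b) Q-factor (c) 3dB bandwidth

Step 1 — Resonance: ω₀ = 1/√(LC) = 1/√(0.0872·7.82e-09) = 3.829e+04 rad/s.
Step 2 — f₀ = ω₀/(2π) = 6095 Hz.
Step 3 — Parallel Q: Q = R/(ω₀L) = 44/(3.829e+04·0.0872) = 0.01318.
Step 4 — Bandwidth: Δω = ω₀/Q = 2.906e+06 rad/s; BW = Δω/(2π) = 4.626e+05 Hz.

(a) f₀ = 6095 Hz  (b) Q = 0.01318  (c) BW = 4.626e+05 Hz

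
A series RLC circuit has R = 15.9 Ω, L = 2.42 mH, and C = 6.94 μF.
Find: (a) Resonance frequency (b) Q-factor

Step 1 — Resonance condition Im(Z)=0 gives ω₀ = 1/√(LC).
Step 2 — ω₀ = 1/√(0.00242·6.94e-06) = 7716 rad/s.
Step 3 — f₀ = ω₀/(2π) = 1228 Hz.
Step 4 — Series Q: Q = ω₀L/R = 7716·0.00242/15.9 = 1.174.

(a) f₀ = 1228 Hz  (b) Q = 1.174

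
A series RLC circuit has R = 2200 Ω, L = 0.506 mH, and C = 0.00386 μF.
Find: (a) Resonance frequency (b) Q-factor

Step 1 — Resonance condition Im(Z)=0 gives ω₀ = 1/√(LC).
Step 2 — ω₀ = 1/√(0.000506·3.86e-09) = 7.155e+05 rad/s.
Step 3 — f₀ = ω₀/(2π) = 1.139e+05 Hz.
Step 4 — Series Q: Q = ω₀L/R = 7.155e+05·0.000506/2200 = 0.1646.

(a) f₀ = 1.139e+05 Hz  (b) Q = 0.1646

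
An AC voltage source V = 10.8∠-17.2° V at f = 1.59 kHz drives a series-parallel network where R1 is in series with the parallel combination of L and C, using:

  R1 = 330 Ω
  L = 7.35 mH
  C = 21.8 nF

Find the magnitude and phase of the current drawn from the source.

Step 1 — Angular frequency: ω = 2π·f = 2π·1590 = 9990 rad/s.
Step 2 — Component impedances:
  R1: Z = R = 330 Ω
  L: Z = jωL = j·9990·0.00735 = 0 + j73.43 Ω
  C: Z = 1/(jωC) = -j/(ω·C) = 0 - j4592 Ω
Step 3 — Parallel branch: L || C = 1/(1/L + 1/C) = 0 + j74.62 Ω.
Step 4 — Series with R1: Z_total = R1 + (L || C) = 330 + j74.62 Ω = 338.3∠12.7° Ω.
Step 5 — Source phasor: V = 10.8∠-17.2° V = 10.32 - j3.194 V.
Step 6 — Ohm's law: I = V / Z_total = (10.32 - j3.194) / (330 + j74.62) = 0.02766 - j0.01593 A.
Step 7 — Convert to polar: |I| = 0.03192 A, ∠I = -29.9°.

I = 0.03192∠-29.9° A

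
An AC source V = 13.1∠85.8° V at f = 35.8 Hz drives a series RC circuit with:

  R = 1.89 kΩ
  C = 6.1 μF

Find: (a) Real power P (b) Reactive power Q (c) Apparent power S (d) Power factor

Step 1 — Angular frequency: ω = 2π·f = 2π·35.8 = 224.9 rad/s.
Step 2 — Component impedances:
  R: Z = R = 1890 Ω
  C: Z = 1/(jωC) = -j/(ω·C) = 0 - j728.8 Ω
Step 3 — Series combination: Z_total = R + C = 1890 - j728.8 Ω = 2026∠-21.1° Ω.
Step 4 — Source phasor: V = 13.1∠85.8° V = 0.9594 + j13.06 V.
Step 5 — Current: I = V / Z = -0.001879 + j0.006188 A = 0.006467∠106.9° A.
Step 6 — Complex power: S = V·I* = 0.07905 - j0.03048 VA.
Step 7 — Real power: P = Re(S) = 0.07905 W.
Step 8 — Reactive power: Q = Im(S) = -0.03048 VAR.
Step 9 — Apparent power: |S| = 0.08472 VA.
Step 10 — Power factor: PF = P/|S| = 0.933 (leading).

(a) P = 0.07905 W  (b) Q = -0.03048 VAR  (c) S = 0.08472 VA  (d) PF = 0.933 (leading)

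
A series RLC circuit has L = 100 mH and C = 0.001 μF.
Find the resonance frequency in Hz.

Step 1 — Resonance condition Im(Z)=0 gives ω₀ = 1/√(LC).
Step 2 — ω₀ = 1/√(0.1·1e-09) = 1e+05 rad/s.
Step 3 — f₀ = ω₀/(2π) = 1.592e+04 Hz.

f₀ = 1.592e+04 Hz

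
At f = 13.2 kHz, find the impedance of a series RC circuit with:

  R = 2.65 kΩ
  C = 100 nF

Step 1 — Angular frequency: ω = 2π·f = 2π·1.32e+04 = 8.294e+04 rad/s.
Step 2 — Component impedances:
  R: Z = R = 2650 Ω
  C: Z = 1/(jωC) = -j/(ω·C) = 0 - j120.6 Ω
Step 3 — Series combination: Z_total = R + C = 2650 - j120.6 Ω = 2653∠-2.6° Ω.

Z = 2650 - j120.6 Ω = 2653∠-2.6° Ω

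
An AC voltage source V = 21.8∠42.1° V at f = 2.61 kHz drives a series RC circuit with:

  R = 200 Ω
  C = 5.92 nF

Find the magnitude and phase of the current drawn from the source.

Step 1 — Angular frequency: ω = 2π·f = 2π·2610 = 1.64e+04 rad/s.
Step 2 — Component impedances:
  R: Z = R = 200 Ω
  C: Z = 1/(jωC) = -j/(ω·C) = 0 - j1.03e+04 Ω
Step 3 — Series combination: Z_total = R + C = 200 - j1.03e+04 Ω = 1.03e+04∠-88.9° Ω.
Step 4 — Source phasor: V = 21.8∠42.1° V = 16.18 + j14.62 V.
Step 5 — Ohm's law: I = V / Z_total = (16.18 + j14.62) / (200 - j1.03e+04) = -0.001388 + j0.001597 A.
Step 6 — Convert to polar: |I| = 0.002116 A, ∠I = 131.0°.

I = 0.002116∠131.0° A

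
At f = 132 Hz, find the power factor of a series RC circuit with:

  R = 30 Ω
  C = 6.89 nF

Step 1 — Angular frequency: ω = 2π·f = 2π·132 = 829.4 rad/s.
Step 2 — Component impedances:
  R: Z = R = 30 Ω
  C: Z = 1/(jωC) = -j/(ω·C) = 0 - j1.75e+05 Ω
Step 3 — Series combination: Z_total = R + C = 30 - j1.75e+05 Ω = 1.75e+05∠-90.0° Ω.
Step 4 — Power factor: PF = cos(φ) = Re(Z)/|Z| = 30/1.75e+05 = 0.0001714.
Step 5 — Type: Im(Z) = -1.75e+05 ⇒ leading (phase φ = -90.0°).

PF = 0.0001714 (leading, φ = -90.0°)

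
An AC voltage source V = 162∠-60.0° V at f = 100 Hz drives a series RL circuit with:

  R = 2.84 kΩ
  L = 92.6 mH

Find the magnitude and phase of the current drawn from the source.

Step 1 — Angular frequency: ω = 2π·f = 2π·100 = 628.3 rad/s.
Step 2 — Component impedances:
  R: Z = R = 2840 Ω
  L: Z = jωL = j·628.3·0.0926 = 0 + j58.18 Ω
Step 3 — Series combination: Z_total = R + L = 2840 + j58.18 Ω = 2841∠1.2° Ω.
Step 4 — Source phasor: V = 162∠-60.0° V = 81 - j140.3 V.
Step 5 — Ohm's law: I = V / Z_total = (81 - j140.3) / (2840 + j58.18) = 0.0275 - j0.04996 A.
Step 6 — Convert to polar: |I| = 0.05703 A, ∠I = -61.2°.

I = 0.05703∠-61.2° A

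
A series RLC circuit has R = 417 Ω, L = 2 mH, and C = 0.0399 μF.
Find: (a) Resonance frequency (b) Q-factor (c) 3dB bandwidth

Step 1 — Resonance: ω₀ = 1/√(LC) = 1/√(0.002·3.99e-08) = 1.119e+05 rad/s.
Step 2 — f₀ = ω₀/(2π) = 1.782e+04 Hz.
Step 3 — Series Q: Q = ω₀L/R = 1.119e+05·0.002/417 = 0.5369.
Step 4 — Bandwidth: Δω = ω₀/Q = 2.085e+05 rad/s; BW = Δω/(2π) = 3.318e+04 Hz.

(a) f₀ = 1.782e+04 Hz  (b) Q = 0.5369  (c) BW = 3.318e+04 Hz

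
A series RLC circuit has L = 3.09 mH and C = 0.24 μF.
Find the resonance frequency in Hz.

Step 1 — Resonance condition Im(Z)=0 gives ω₀ = 1/√(LC).
Step 2 — ω₀ = 1/√(0.00309·2.4e-07) = 3.672e+04 rad/s.
Step 3 — f₀ = ω₀/(2π) = 5844 Hz.

f₀ = 5844 Hz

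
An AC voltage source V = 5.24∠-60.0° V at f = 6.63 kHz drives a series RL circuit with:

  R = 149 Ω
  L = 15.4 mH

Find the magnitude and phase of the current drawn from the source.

Step 1 — Angular frequency: ω = 2π·f = 2π·6630 = 4.166e+04 rad/s.
Step 2 — Component impedances:
  R: Z = R = 149 Ω
  L: Z = jωL = j·4.166e+04·0.0154 = 0 + j641.5 Ω
Step 3 — Series combination: Z_total = R + L = 149 + j641.5 Ω = 658.6∠76.9° Ω.
Step 4 — Source phasor: V = 5.24∠-60.0° V = 2.62 - j4.538 V.
Step 5 — Ohm's law: I = V / Z_total = (2.62 - j4.538) / (149 + j641.5) = -0.005812 - j0.005434 A.
Step 6 — Convert to polar: |I| = 0.007956 A, ∠I = -136.9°.

I = 0.007956∠-136.9° A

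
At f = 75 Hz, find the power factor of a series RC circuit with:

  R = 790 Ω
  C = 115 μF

Step 1 — Angular frequency: ω = 2π·f = 2π·75 = 471.2 rad/s.
Step 2 — Component impedances:
  R: Z = R = 790 Ω
  C: Z = 1/(jωC) = -j/(ω·C) = 0 - j18.45 Ω
Step 3 — Series combination: Z_total = R + C = 790 - j18.45 Ω = 790.2∠-1.3° Ω.
Step 4 — Power factor: PF = cos(φ) = Re(Z)/|Z| = 790/790.2 = 0.9997.
Step 5 — Type: Im(Z) = -18.45 ⇒ leading (phase φ = -1.3°).

PF = 0.9997 (leading, φ = -1.3°)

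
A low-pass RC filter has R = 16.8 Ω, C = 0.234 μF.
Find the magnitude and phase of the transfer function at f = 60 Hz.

Step 1 — Angular frequency: ω = 2π·60 = 377 rad/s.
Step 2 — Transfer function: H(jω) = 1/(1 + jωRC).
Step 3 — Denominator: 1 + jωRC = 1 + j·377·16.8·2.34e-07 = 1 + j0.001482.
Step 4 — H = 1 - j0.001482.
Step 5 — Magnitude: |H| = 1 (-0.0 dB); phase: φ = -0.1°.

|H| = 1 (-0.0 dB), φ = -0.1°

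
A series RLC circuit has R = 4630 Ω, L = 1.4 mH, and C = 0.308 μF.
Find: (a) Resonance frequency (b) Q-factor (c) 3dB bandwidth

Step 1 — Resonance condition Im(Z)=0 gives ω₀ = 1/√(LC).
Step 2 — ω₀ = 1/√(0.0014·3.08e-07) = 4.816e+04 rad/s.
Step 3 — f₀ = ω₀/(2π) = 7664 Hz.
Step 4 — Series Q: Q = ω₀L/R = 4.816e+04·0.0014/4630 = 0.01456.
Step 5 — 3dB bandwidth: Δω = ω₀/Q = 3.307e+06 rad/s; BW = Δω/(2π) = 5.263e+05 Hz.

(a) f₀ = 7664 Hz  (b) Q = 0.01456  (c) BW = 5.263e+05 Hz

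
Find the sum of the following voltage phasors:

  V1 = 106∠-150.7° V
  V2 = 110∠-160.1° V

Step 1 — Convert each phasor to rectangular form:
  V1 = 106·(cos(-150.7°) + j·sin(-150.7°)) = -92.44 - j51.87 V
  V2 = 110·(cos(-160.1°) + j·sin(-160.1°)) = -103.4 - j37.44 V
Step 2 — Sum components: V_total = -195.9 - j89.32 V.
Step 3 — Convert to polar: |V_total| = 215.3 V, ∠V_total = -155.5°.

V_total = 215.3∠-155.5° V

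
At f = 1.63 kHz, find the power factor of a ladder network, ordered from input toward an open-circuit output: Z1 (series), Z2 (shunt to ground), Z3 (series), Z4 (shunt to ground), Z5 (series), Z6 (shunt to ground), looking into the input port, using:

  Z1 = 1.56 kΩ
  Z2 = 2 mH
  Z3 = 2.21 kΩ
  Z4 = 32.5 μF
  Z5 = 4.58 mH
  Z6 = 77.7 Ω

Step 1 — Angular frequency: ω = 2π·f = 2π·1630 = 1.024e+04 rad/s.
Step 2 — Component impedances:
  Z1: Z = R = 1560 Ω
  Z2: Z = jωL = j·1.024e+04·0.002 = 0 + j20.48 Ω
  Z3: Z = R = 2210 Ω
  Z4: Z = 1/(jωC) = -j/(ω·C) = 0 - j3.004 Ω
  Z5: Z = jωL = j·1.024e+04·0.00458 = 0 + j46.91 Ω
  Z6: Z = R = 77.7 Ω
Step 3 — Ladder network (open output): work backward from the far end, alternating series and parallel combinations. Z_in = 1560 + j20.48 Ω = 1560∠0.8° Ω.
Step 4 — Power factor: PF = cos(φ) = Re(Z)/|Z| = 1560.2/1560.3 = 0.9999.
Step 5 — Type: Im(Z) = 20.48 ⇒ lagging (phase φ = 0.8°).

PF = 0.9999 (lagging, φ = 0.8°)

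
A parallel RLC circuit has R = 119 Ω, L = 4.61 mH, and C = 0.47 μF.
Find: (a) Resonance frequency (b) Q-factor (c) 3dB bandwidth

Step 1 — Resonance: ω₀ = 1/√(LC) = 1/√(0.00461·4.7e-07) = 2.148e+04 rad/s.
Step 2 — f₀ = ω₀/(2π) = 3419 Hz.
Step 3 — Parallel Q: Q = R/(ω₀L) = 119/(2.148e+04·0.00461) = 1.202.
Step 4 — Bandwidth: Δω = ω₀/Q = 1.788e+04 rad/s; BW = Δω/(2π) = 2846 Hz.

(a) f₀ = 3419 Hz  (b) Q = 1.202  (c) BW = 2846 Hz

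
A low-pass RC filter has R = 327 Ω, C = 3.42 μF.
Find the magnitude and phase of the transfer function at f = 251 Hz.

Step 1 — Angular frequency: ω = 2π·251 = 1577 rad/s.
Step 2 — Transfer function: H(jω) = 1/(1 + jωRC).
Step 3 — Denominator: 1 + jωRC = 1 + j·1577·327·3.42e-06 = 1 + j1.764.
Step 4 — H = 0.2433 - j0.4291.
Step 5 — Magnitude: |H| = 0.4932 (-6.1 dB); phase: φ = -60.4°.

|H| = 0.4932 (-6.1 dB), φ = -60.4°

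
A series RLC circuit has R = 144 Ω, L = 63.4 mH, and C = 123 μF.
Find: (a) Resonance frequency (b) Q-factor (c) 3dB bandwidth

Step 1 — Resonance condition Im(Z)=0 gives ω₀ = 1/√(LC).
Step 2 — ω₀ = 1/√(0.0634·0.000123) = 358.1 rad/s.
Step 3 — f₀ = ω₀/(2π) = 56.99 Hz.
Step 4 — Series Q: Q = ω₀L/R = 358.1·0.0634/144 = 0.1577.
Step 5 — 3dB bandwidth: Δω = ω₀/Q = 2271 rad/s; BW = Δω/(2π) = 361.5 Hz.

(a) f₀ = 56.99 Hz  (b) Q = 0.1577  (c) BW = 361.5 Hz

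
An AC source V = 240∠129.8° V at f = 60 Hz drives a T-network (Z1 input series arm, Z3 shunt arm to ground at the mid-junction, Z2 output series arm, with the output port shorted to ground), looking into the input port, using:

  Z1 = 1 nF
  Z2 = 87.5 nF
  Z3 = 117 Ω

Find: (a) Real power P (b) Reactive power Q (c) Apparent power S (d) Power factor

Step 1 — Angular frequency: ω = 2π·f = 2π·60 = 377 rad/s.
Step 2 — Component impedances:
  Z1: Z = 1/(jωC) = -j/(ω·C) = 0 - j2.653e+06 Ω
  Z2: Z = 1/(jωC) = -j/(ω·C) = 0 - j3.032e+04 Ω
  Z3: Z = R = 117 Ω
Step 3 — With the output port shorted to ground, the output series arm Z2 runs from the junction to ground; the shunt arm Z3 also runs from the junction to ground. They appear in parallel: Z3 || Z2 = 117 - j0.4515 Ω.
Step 4 — Series with input arm Z1: Z_in = Z1 + (Z3 || Z2) = 117 - j2.653e+06 Ω = 2.653e+06∠-90.0° Ω.
Step 5 — Source phasor: V = 240∠129.8° V = -153.6 + j184.4 V.
Step 6 — Current: I = V / Z = -6.952e-05 - j5.791e-05 A = 9.048e-05∠-140.2° A.
Step 7 — Complex power: S = V·I* = 9.578e-07 - j0.02171 VA.
Step 8 — Real power: P = Re(S) = 9.578e-07 W.
Step 9 — Reactive power: Q = Im(S) = -0.02171 VAR.
Step 10 — Apparent power: |S| = 0.02171 VA.
Step 11 — Power factor: PF = P/|S| = 4.411e-05 (leading).

(a) P = 9.578e-07 W  (b) Q = -0.02171 VAR  (c) S = 0.02171 VA  (d) PF = 4.411e-05 (leading)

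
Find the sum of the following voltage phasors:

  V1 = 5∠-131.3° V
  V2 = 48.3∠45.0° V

Step 1 — Convert each phasor to rectangular form:
  V1 = 5·(cos(-131.3°) + j·sin(-131.3°)) = -3.3 - j3.756 V
  V2 = 48.3·(cos(45.0°) + j·sin(45.0°)) = 34.15 + j34.15 V
Step 2 — Sum components: V_total = 30.85 + j30.4 V.
Step 3 — Convert to polar: |V_total| = 43.31 V, ∠V_total = 44.6°.

V_total = 43.31∠44.6° V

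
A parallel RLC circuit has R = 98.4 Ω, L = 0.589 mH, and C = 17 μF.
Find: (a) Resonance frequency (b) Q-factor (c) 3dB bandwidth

Step 1 — Resonance: ω₀ = 1/√(LC) = 1/√(0.000589·1.7e-05) = 9994 rad/s.
Step 2 — f₀ = ω₀/(2π) = 1591 Hz.
Step 3 — Parallel Q: Q = R/(ω₀L) = 98.4/(9994·0.000589) = 16.72.
Step 4 — Bandwidth: Δω = ω₀/Q = 597.8 rad/s; BW = Δω/(2π) = 95.14 Hz.

(a) f₀ = 1591 Hz  (b) Q = 16.72  (c) BW = 95.14 Hz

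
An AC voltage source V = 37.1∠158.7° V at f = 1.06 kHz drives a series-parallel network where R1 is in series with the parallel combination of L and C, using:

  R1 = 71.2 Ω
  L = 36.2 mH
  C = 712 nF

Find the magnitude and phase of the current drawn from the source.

Step 1 — Angular frequency: ω = 2π·f = 2π·1060 = 6660 rad/s.
Step 2 — Component impedances:
  R1: Z = R = 71.2 Ω
  L: Z = jωL = j·6660·0.0362 = 0 + j241.1 Ω
  C: Z = 1/(jωC) = -j/(ω·C) = 0 - j210.9 Ω
Step 3 — Parallel branch: L || C = 1/(1/L + 1/C) = 0 - j1682 Ω.
Step 4 — Series with R1: Z_total = R1 + (L || C) = 71.2 - j1682 Ω = 1684∠-87.6° Ω.
Step 5 — Source phasor: V = 37.1∠158.7° V = -34.57 + j13.48 V.
Step 6 — Ohm's law: I = V / Z_total = (-34.57 + j13.48) / (71.2 - j1682) = -0.008864 - j0.02017 A.
Step 7 — Convert to polar: |I| = 0.02203 A, ∠I = -113.7°.

I = 0.02203∠-113.7° A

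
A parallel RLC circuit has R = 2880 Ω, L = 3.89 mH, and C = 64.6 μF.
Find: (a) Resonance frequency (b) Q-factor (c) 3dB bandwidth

Step 1 — Resonance: ω₀ = 1/√(LC) = 1/√(0.00389·6.46e-05) = 1995 rad/s.
Step 2 — f₀ = ω₀/(2π) = 317.5 Hz.
Step 3 — Parallel Q: Q = R/(ω₀L) = 2880/(1995·0.00389) = 371.1.
Step 4 — Bandwidth: Δω = ω₀/Q = 5.375 rad/s; BW = Δω/(2π) = 0.8555 Hz.

(a) f₀ = 317.5 Hz  (b) Q = 371.1  (c) BW = 0.8555 Hz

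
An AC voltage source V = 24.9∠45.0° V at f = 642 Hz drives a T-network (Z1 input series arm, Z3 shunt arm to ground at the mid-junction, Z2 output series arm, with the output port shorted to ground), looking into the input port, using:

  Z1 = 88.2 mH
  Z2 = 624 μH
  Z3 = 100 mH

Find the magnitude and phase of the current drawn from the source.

Step 1 — Angular frequency: ω = 2π·f = 2π·642 = 4034 rad/s.
Step 2 — Component impedances:
  Z1: Z = jωL = j·4034·0.0882 = 0 + j355.8 Ω
  Z2: Z = jωL = j·4034·0.000624 = 0 + j2.517 Ω
  Z3: Z = jωL = j·4034·0.1 = 0 + j403.4 Ω
Step 3 — With the output port shorted to ground, the output series arm Z2 runs from the junction to ground; the shunt arm Z3 also runs from the junction to ground. They appear in parallel: Z3 || Z2 = 0 + j2.501 Ω.
Step 4 — Series with input arm Z1: Z_in = Z1 + (Z3 || Z2) = 0 + j358.3 Ω = 358.3∠90.0° Ω.
Step 5 — Source phasor: V = 24.9∠45.0° V = 17.61 + j17.61 V.
Step 6 — Ohm's law: I = V / Z_total = (17.61 + j17.61) / (0 + j358.3) = 0.04914 - j0.04914 A.
Step 7 — Convert to polar: |I| = 0.0695 A, ∠I = -45.0°.

I = 0.0695∠-45.0° A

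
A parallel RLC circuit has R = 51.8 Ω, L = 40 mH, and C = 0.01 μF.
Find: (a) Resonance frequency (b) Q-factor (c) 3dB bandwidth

Step 1 — Resonance: ω₀ = 1/√(LC) = 1/√(0.04·1e-08) = 5e+04 rad/s.
Step 2 — f₀ = ω₀/(2π) = 7958 Hz.
Step 3 — Parallel Q: Q = R/(ω₀L) = 51.8/(5e+04·0.04) = 0.0259.
Step 4 — Bandwidth: Δω = ω₀/Q = 1.931e+06 rad/s; BW = Δω/(2π) = 3.072e+05 Hz.

(a) f₀ = 7958 Hz  (b) Q = 0.0259  (c) BW = 3.072e+05 Hz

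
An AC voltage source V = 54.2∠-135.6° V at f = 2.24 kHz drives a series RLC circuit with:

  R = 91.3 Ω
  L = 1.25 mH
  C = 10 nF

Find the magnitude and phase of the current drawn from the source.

Step 1 — Angular frequency: ω = 2π·f = 2π·2240 = 1.407e+04 rad/s.
Step 2 — Component impedances:
  R: Z = R = 91.3 Ω
  L: Z = jωL = j·1.407e+04·0.00125 = 0 + j17.59 Ω
  C: Z = 1/(jωC) = -j/(ω·C) = 0 - j7105 Ω
Step 3 — Series combination: Z_total = R + L + C = 91.3 - j7088 Ω = 7088∠-89.3° Ω.
Step 4 — Source phasor: V = 54.2∠-135.6° V = -38.72 - j37.92 V.
Step 5 — Ohm's law: I = V / Z_total = (-38.72 - j37.92) / (91.3 - j7088) = 0.005279 - j0.005532 A.
Step 6 — Convert to polar: |I| = 0.007647 A, ∠I = -46.3°.

I = 0.007647∠-46.3° A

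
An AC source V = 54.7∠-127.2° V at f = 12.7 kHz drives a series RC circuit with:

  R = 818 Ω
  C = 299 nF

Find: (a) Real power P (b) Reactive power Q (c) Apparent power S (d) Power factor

Step 1 — Angular frequency: ω = 2π·f = 2π·1.27e+04 = 7.98e+04 rad/s.
Step 2 — Component impedances:
  R: Z = R = 818 Ω
  C: Z = 1/(jωC) = -j/(ω·C) = 0 - j41.91 Ω
Step 3 — Series combination: Z_total = R + C = 818 - j41.91 Ω = 819.1∠-2.9° Ω.
Step 4 — Source phasor: V = 54.7∠-127.2° V = -33.07 - j43.57 V.
Step 5 — Current: I = V / Z = -0.0376 - j0.05519 A = 0.06678∠-124.3° A.
Step 6 — Complex power: S = V·I* = 3.648 - j0.1869 VA.
Step 7 — Real power: P = Re(S) = 3.648 W.
Step 8 — Reactive power: Q = Im(S) = -0.1869 VAR.
Step 9 — Apparent power: |S| = 3.653 VA.
Step 10 — Power factor: PF = P/|S| = 0.9987 (leading).

(a) P = 3.648 W  (b) Q = -0.1869 VAR  (c) S = 3.653 VA  (d) PF = 0.9987 (leading)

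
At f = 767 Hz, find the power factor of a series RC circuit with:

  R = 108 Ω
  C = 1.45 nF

Step 1 — Angular frequency: ω = 2π·f = 2π·767 = 4819 rad/s.
Step 2 — Component impedances:
  R: Z = R = 108 Ω
  C: Z = 1/(jωC) = -j/(ω·C) = 0 - j1.431e+05 Ω
Step 3 — Series combination: Z_total = R + C = 108 - j1.431e+05 Ω = 1.431e+05∠-90.0° Ω.
Step 4 — Power factor: PF = cos(φ) = Re(Z)/|Z| = 108/1.431e+05 = 0.0007547.
Step 5 — Type: Im(Z) = -1.431e+05 ⇒ leading (phase φ = -90.0°).

PF = 0.0007547 (leading, φ = -90.0°)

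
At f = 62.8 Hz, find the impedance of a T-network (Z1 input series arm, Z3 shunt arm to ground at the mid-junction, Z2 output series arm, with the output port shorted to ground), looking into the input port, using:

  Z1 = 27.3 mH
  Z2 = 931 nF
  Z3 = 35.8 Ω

Step 1 — Angular frequency: ω = 2π·f = 2π·62.8 = 394.6 rad/s.
Step 2 — Component impedances:
  Z1: Z = jωL = j·394.6·0.0273 = 0 + j10.77 Ω
  Z2: Z = 1/(jωC) = -j/(ω·C) = 0 - j2722 Ω
  Z3: Z = R = 35.8 Ω
Step 3 — With the output port shorted to ground, the output series arm Z2 runs from the junction to ground; the shunt arm Z3 also runs from the junction to ground. They appear in parallel: Z3 || Z2 = 35.79 - j0.4707 Ω.
Step 4 — Series with input arm Z1: Z_in = Z1 + (Z3 || Z2) = 35.79 + j10.3 Ω = 37.25∠16.1° Ω.

Z = 35.79 + j10.3 Ω = 37.25∠16.1° Ω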